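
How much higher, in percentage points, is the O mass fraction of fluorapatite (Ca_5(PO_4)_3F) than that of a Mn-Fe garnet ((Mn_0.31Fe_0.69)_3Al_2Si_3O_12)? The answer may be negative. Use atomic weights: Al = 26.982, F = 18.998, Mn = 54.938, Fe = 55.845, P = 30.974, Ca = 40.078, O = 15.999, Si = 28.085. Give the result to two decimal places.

O in Ca_5(PO_4)_3F: molar mass 504.298 g/mol; 12×15.999 = 191.988 g → 38.07 wt%.
O in (Mn_0.31Fe_0.69)_3Al_2Si_3O_12: molar mass 496.898 g/mol; 12×15.999 = 191.988 g → 38.64 wt%.
Difference = 38.07 − 38.64 = -0.57 percentage points.

-0.57 percentage points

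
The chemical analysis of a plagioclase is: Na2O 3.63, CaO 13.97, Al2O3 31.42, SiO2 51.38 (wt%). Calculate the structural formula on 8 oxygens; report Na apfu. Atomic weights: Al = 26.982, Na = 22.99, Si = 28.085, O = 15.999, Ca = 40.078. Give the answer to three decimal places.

Na2O: 3.63/61.979 = 0.05857 mol → 0.11714 mol Na, 0.05857 mol O.
CaO: 13.97/56.077 = 0.24912 mol → 0.24912 mol Ca, 0.24912 mol O.
Al2O3: 31.42/101.961 = 0.30816 mol → 0.61632 mol Al, 0.92448 mol O.
SiO2: 51.38/60.083 = 0.85515 mol → 0.85515 mol Si, 1.71030 mol O.
Total oxygen = 2.94247 mol. Normalization factor = 8/2.94247 = 2.71880.
Na per 8 O = 0.11714 × 2.71880 = 0.318.

0.318 Na apfu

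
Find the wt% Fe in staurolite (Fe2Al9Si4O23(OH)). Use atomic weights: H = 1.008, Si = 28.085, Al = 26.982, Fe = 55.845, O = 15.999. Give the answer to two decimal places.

Formula mass = 2×55.845 + 9×26.982 + 4×28.085 + 24×15.999 + 1×1.008 = 851.852 g/mol, of which 111.690 g is Fe.
So Fe makes up 111.690/851.852 = 0.1311 of the mass, i.e. 13.11%.

13.11 wt%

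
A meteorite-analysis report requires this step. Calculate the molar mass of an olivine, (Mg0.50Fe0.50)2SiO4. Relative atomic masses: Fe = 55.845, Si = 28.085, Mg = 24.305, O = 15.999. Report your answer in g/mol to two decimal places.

172.23 g/mol

M = 1*24.305 + 1*55.845 + 1*28.085 + 4*15.999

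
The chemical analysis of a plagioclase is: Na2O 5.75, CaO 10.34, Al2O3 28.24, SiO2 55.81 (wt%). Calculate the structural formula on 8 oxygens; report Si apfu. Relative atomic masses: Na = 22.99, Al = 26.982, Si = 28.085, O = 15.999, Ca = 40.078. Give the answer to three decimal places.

Na2O (M=61.979): mol = 0.09277; Na = 0.18554, O = 0.09277.
CaO (M=56.077): mol = 0.18439; Ca = 0.18439, O = 0.18439.
Al2O3 (M=101.961): mol = 0.27697; Al = 0.55394, O = 0.83091.
SiO2 (M=60.083): mol = 0.92888; Si = 0.92888, O = 1.85776.
ΣO = 2.96583; factor = 8/ΣO = 2.69739.
Si apfu = 0.92888 × 2.69739 = 2.506.

2.506 Si apfu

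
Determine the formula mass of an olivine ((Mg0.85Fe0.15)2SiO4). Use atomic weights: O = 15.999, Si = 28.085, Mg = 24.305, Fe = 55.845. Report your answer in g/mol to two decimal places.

The formula mass is the sum 1.70*24.305 + 0.30*55.845 + 1*28.085 + 4*15.999.

150.15 g/mol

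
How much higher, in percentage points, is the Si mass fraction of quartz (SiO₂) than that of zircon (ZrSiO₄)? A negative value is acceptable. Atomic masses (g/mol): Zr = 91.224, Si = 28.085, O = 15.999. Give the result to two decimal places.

First mineral: 28.085 g Si in 60.083 g formula = 46.74 wt% Si.
Second mineral: 28.085 g Si in 183.305 g formula = 15.32 wt% Si.
46.74% − 15.32% gives a difference of 31.42 percentage points.

31.42 percentage points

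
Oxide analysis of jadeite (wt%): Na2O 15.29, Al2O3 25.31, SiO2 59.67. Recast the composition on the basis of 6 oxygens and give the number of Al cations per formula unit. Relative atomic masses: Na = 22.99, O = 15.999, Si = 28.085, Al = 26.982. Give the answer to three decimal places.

Na2O: 15.29/61.979 = 0.24670 mol → 0.49340 mol Na, 0.24670 mol O.
Al2O3: 25.31/101.961 = 0.24823 mol → 0.49646 mol Al, 0.74469 mol O.
SiO2: 59.67/60.083 = 0.99313 mol → 0.99313 mol Si, 1.98626 mol O.
Total oxygen = 2.97765 mol. Normalization factor = 6/2.97765 = 2.01501.
Al per 6 O = 0.49646 × 2.01501 = 1.000.

1.000 Al apfu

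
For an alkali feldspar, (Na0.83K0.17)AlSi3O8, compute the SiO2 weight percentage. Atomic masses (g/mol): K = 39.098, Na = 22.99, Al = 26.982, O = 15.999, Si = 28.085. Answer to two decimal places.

Molar mass of (Na0.83K0.17)AlSi3O8 = 0.83×22.99 + 0.17×39.098 + 1×26.982 + 3×28.085 + 8×15.999 = 264.957 g/mol.
Each formula unit contains 3 Si, equivalent to 3/1 = 3.0000 mol SiO2.
M(SiO2) = 1×28.085 + 2×15.999 = 60.083 g/mol.
Mass of SiO2 per formula unit = 3.0000 × 60.083 = 180.249 g.
SiO2 wt% = 180.249 / 264.957 × 100 = 68.03%.

68.03 wt%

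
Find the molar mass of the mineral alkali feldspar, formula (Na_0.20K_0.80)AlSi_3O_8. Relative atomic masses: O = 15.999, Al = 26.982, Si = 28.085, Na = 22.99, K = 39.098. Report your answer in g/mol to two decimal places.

275.11 g/mol

Na: 0.20 × 22.99 = 4.5980
K: 0.80 × 39.098 = 31.2784
Al: 1 × 26.982 = 26.9820
Si: 3 × 28.085 = 84.2550
O: 8 × 15.999 = 127.9920
Summing the contributions gives the formula mass.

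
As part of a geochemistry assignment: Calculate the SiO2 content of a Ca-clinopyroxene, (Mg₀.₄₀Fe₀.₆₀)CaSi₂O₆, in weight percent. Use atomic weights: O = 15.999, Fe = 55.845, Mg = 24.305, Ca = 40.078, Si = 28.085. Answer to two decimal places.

M((Mg₀.₄₀Fe₀.₆₀)CaSi₂O₆) = 235.471 g/mol; M(SiO2) = 60.083 g/mol.
Moles SiO2 per formula unit = 2 Si ÷ 1 = 2.0000.
SiO2 fraction = (2.0000 × 60.083) / 235.471 = 120.166/235.471 = 0.5103.

51.03 wt%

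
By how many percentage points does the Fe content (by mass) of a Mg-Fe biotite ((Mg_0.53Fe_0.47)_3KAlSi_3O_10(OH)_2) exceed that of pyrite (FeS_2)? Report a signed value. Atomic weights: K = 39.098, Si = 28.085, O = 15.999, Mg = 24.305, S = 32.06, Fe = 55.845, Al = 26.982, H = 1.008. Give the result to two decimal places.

First mineral: 78.741 g Fe in 461.725 g formula = 17.05 wt% Fe.
Second mineral: 55.845 g Fe in 119.965 g formula = 46.55 wt% Fe.
17.05% − 46.55% gives a difference of -29.50 percentage points.

-29.50 percentage points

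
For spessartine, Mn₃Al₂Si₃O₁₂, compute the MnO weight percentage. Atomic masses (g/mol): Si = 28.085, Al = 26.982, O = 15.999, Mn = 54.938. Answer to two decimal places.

M(Mn₃Al₂Si₃O₁₂) = 495.021 g/mol; M(MnO) = 70.937 g/mol.
Moles MnO per formula unit = 3 Mn ÷ 1 = 3.0000.
MnO fraction = (3.0000 × 70.937) / 495.021 = 212.811/495.021 = 0.4299.

42.99 wt%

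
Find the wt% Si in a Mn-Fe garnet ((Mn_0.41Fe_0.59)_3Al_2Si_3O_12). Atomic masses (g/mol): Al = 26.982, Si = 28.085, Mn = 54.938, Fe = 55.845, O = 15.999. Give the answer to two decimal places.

M((Mn_0.41Fe_0.59)_3Al_2Si_3O_12) = 496.626 g/mol.
Si contributes 3 × 28.085 = 84.255 g per mole.
84.255/496.626 = 0.1697 → 16.97%.

16.97 weight percent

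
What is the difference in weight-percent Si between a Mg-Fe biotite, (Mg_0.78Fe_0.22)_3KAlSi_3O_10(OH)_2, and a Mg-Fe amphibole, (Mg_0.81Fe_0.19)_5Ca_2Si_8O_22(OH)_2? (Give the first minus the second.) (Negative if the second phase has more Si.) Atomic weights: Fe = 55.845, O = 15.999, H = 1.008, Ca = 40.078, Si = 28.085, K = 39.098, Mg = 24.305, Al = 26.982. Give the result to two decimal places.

Si in (Mg_0.78Fe_0.22)_3KAlSi_3O_10(OH)_2: molar mass 438.070 g/mol; 3×28.085 = 84.255 g → 19.23 wt%.
Si in (Mg_0.81Fe_0.19)_5Ca_2Si_8O_22(OH)_2: molar mass 842.316 g/mol; 8×28.085 = 224.680 g → 26.67 wt%.
Difference = 19.23 − 26.67 = -7.44 percentage points.

-7.44 percentage points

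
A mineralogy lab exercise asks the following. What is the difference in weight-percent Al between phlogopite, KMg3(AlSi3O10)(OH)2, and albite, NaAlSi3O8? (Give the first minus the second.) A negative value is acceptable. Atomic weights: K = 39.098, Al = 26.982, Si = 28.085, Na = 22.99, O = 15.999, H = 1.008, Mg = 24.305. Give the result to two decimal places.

Al in KMg3(AlSi3O10)(OH)2: molar mass 417.254 g/mol; 1×26.982 = 26.982 g → 6.47 wt%.
Al in NaAlSi3O8: molar mass 262.219 g/mol; 1×26.982 = 26.982 g → 10.29 wt%.
Difference = 6.47 − 10.29 = -3.82 percentage points.

-3.82 percentage points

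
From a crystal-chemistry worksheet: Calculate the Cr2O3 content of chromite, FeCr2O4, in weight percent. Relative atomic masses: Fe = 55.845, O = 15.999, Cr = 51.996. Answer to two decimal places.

Formula mass = 223.833 g/mol.
2 Cr → 1.0000 mol Cr2O3 per formula unit; M(Cr2O3) = 151.989, so Cr2O3 mass = 151.989 g.
151.989/223.833 × 100 = 67.90 wt%.

67.90 wt%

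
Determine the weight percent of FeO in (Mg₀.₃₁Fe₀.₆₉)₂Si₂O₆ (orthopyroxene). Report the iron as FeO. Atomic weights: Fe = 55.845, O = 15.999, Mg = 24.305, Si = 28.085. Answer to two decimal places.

M((Mg₀.₃₁Fe₀.₆₉)₂Si₂O₆) = 244.299 g/mol; M(FeO) = 71.844 g/mol.
Moles FeO per formula unit = 1.38 Fe ÷ 1 = 1.3800.
FeO fraction = (1.3800 × 71.844) / 244.299 = 99.145/244.299 = 0.4058.

40.58 wt%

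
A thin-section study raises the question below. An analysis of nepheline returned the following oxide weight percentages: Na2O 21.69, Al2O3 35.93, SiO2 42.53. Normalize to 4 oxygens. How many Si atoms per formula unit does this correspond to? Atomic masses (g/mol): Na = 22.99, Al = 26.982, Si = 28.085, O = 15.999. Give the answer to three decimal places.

21.69 wt% Na2O ÷ 61.979 g/mol = 0.34996 mol, giving 0.69992 Na and 0.34996 O.
35.93 wt% Al2O3 ÷ 101.961 g/mol = 0.35239 mol, giving 0.70478 Al and 1.05717 O.
42.53 wt% SiO2 ÷ 60.083 g/mol = 0.70785 mol, giving 0.70785 Si and 1.41570 O.
Oxygen sums to 2.82283; scaling by 4/2.82283 = 1.41702 puts the formula on 4 O.
Si: 0.70785 × 1.41702 = 1.003 atoms per formula unit.

1.003 Si apfu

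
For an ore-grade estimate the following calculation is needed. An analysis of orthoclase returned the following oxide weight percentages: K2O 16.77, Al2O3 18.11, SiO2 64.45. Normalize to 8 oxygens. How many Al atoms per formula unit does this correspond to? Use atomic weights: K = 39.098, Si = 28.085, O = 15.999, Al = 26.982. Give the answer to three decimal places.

0.995 Al apfu

K2O (M=94.195): mol = 0.17803; K = 0.35606, O = 0.17803.
Al2O3 (M=101.961): mol = 0.17762; Al = 0.35524, O = 0.53286.
SiO2 (M=60.083): mol = 1.07268; Si = 1.07268, O = 2.14536.
ΣO = 2.85625; factor = 8/ΣO = 2.80088.
Al apfu = 0.35524 × 2.80088 = 0.995.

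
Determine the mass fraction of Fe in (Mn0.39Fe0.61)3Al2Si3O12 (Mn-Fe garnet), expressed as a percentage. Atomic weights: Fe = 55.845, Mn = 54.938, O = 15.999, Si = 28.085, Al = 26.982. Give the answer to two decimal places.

Formula mass = 1.17*54.938 + 1.83*55.845 + 2*26.982 + 3*28.085 + 12*15.999 = 496.681 g/mol, of which 102.196 g is Fe.
So Fe makes up 102.196/496.681 = 0.2058 of the mass, i.e. 20.58%.

20.58 weight percent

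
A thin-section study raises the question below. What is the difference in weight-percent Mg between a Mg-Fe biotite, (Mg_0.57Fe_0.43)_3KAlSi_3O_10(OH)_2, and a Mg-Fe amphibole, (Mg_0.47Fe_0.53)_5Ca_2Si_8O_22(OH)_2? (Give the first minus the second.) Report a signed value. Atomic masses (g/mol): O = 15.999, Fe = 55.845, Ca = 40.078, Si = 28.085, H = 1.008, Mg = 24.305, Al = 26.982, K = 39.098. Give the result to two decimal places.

M((Mg_0.57Fe_0.43)_3KAlSi_3O_10(OH)_2) = 457.941 g/mol, so wt% Mg = 41.562/457.941 × 100 = 9.08%.
M((Mg_0.47Fe_0.53)_5Ca_2Si_8O_22(OH)_2) = 895.934 g/mol, so wt% Mg = 57.117/895.934 × 100 = 6.38%.
9.08 − 6.38 = 2.70 pp.

2.70 percentage points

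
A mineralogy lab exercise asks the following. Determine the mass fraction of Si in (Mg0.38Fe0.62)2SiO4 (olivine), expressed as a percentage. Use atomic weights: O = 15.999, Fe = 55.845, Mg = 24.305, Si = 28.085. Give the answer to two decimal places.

15.62 mass %

Molar mass of (Mg0.38Fe0.62)2SiO4: 0.76·24.305 + 1.24·55.845 + 1·28.085 + 4·15.999 = 179.801 g/mol.
Mass of Si per formula unit: 1 × 28.085 = 28.085 g.
Weight fraction Si = 28.085 / 179.801 = 0.1562.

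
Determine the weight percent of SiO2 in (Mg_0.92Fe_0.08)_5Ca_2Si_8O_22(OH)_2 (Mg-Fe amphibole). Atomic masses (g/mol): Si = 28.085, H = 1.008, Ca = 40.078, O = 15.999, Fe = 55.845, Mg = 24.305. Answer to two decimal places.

Formula mass = 824.969 g/mol.
8 Si → 8.0000 mol SiO2 per formula unit; M(SiO2) = 60.083, so SiO2 mass = 480.664 g.
480.664/824.969 × 100 = 58.26 wt%.

58.26 wt%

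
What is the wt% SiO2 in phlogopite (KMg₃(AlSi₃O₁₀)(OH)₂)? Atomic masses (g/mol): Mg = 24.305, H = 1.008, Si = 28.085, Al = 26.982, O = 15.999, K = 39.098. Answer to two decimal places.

43.20 wt%

M(KMg₃(AlSi₃O₁₀)(OH)₂) = 417.254 g/mol; M(SiO2) = 60.083 g/mol.
Moles SiO2 per formula unit = 3 Si ÷ 1 = 3.0000.
SiO2 fraction = (3.0000 × 60.083) / 417.254 = 180.249/417.254 = 0.4320.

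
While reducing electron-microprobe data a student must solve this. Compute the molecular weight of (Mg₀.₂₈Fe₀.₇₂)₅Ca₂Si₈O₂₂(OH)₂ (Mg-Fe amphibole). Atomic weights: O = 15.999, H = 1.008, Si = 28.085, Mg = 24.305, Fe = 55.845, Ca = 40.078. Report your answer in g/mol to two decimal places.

925.90 g/mol

The formula mass is the sum 1.40×24.305 + 3.60×55.845 + 2×40.078 + 8×28.085 + 24×15.999 + 2×1.008.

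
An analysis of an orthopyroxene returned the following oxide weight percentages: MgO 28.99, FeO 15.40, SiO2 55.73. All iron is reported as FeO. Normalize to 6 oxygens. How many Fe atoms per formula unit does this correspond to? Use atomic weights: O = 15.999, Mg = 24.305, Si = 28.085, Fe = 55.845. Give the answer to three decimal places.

0.461 Fe apfu

MgO (M=40.304): mol = 0.71928; Mg = 0.71928, O = 0.71928.
FeO (M=71.844): mol = 0.21435; Fe = 0.21435, O = 0.21435.
SiO2 (M=60.083): mol = 0.92755; Si = 0.92755, O = 1.85510.
ΣO = 2.78873; factor = 6/ΣO = 2.15152.
Fe apfu = 0.21435 × 2.15152 = 0.461.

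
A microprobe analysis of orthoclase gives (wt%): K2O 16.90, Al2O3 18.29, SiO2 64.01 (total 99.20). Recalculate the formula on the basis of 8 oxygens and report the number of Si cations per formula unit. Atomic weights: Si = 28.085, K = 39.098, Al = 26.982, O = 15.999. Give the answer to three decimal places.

2.992 Si apfu

K2O (M=94.195): mol = 0.17942; K = 0.35884, O = 0.17942.
Al2O3 (M=101.961): mol = 0.17938; Al = 0.35876, O = 0.53814.
SiO2 (M=60.083): mol = 1.06536; Si = 1.06536, O = 2.13072.
ΣO = 2.84828; factor = 8/ΣO = 2.80871.
Si apfu = 1.06536 × 2.80871 = 2.992.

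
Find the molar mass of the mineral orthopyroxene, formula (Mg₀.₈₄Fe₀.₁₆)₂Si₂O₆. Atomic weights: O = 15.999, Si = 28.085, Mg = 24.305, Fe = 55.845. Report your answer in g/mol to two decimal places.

The formula mass is the sum 1.68×24.305 + 0.32×55.845 + 2×28.085 + 6×15.999.

210.87 g/mol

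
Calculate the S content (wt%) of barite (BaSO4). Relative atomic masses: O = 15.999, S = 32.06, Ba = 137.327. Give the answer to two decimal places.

13.74 wt%

M(BaSO4) = 233.383 g/mol.
S contributes 1 × 32.06 = 32.060 g per mole.
32.060/233.383 = 0.1374 → 13.74%.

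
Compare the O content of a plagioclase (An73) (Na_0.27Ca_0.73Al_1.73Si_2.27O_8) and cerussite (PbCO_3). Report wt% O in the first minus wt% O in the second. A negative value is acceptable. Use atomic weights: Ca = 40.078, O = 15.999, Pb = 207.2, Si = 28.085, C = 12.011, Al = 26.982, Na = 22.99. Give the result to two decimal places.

M(Na_0.27Ca_0.73Al_1.73Si_2.27O_8) = 273.888 g/mol, so wt% O = 127.992/273.888 × 100 = 46.73%.
M(PbCO_3) = 267.208 g/mol, so wt% O = 47.997/267.208 × 100 = 17.96%.
46.73 − 17.96 = 28.77 pp.

28.77 percentage points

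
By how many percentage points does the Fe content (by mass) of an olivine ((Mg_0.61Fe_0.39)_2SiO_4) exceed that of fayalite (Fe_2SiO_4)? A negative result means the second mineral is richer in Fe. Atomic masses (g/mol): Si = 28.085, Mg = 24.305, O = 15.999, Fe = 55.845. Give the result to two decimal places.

-28.46 percentage points

First mineral: 43.559 g Fe in 165.292 g formula = 26.35 wt% Fe.
Second mineral: 111.690 g Fe in 203.771 g formula = 54.81 wt% Fe.
26.35% − 54.81% gives a difference of -28.46 percentage points.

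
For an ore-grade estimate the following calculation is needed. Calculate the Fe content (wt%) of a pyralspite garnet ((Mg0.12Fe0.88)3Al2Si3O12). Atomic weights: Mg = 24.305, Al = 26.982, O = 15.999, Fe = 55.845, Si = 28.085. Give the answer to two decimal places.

M((Mg0.12Fe0.88)3Al2Si3O12) = 486.388 g/mol.
Fe contributes 2.64 × 55.845 = 147.431 g per mole.
147.431/486.388 = 0.3031 → 30.31%.

30.31 wt%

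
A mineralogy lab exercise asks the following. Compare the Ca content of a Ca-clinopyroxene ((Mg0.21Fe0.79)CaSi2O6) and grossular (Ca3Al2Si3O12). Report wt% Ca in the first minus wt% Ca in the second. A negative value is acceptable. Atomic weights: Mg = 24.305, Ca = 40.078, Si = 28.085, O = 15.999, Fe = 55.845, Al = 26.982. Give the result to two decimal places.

-10.09 percentage points

M((Mg0.21Fe0.79)CaSi2O6) = 241.464 g/mol, so wt% Ca = 40.078/241.464 × 100 = 16.60%.
M(Ca3Al2Si3O12) = 450.441 g/mol, so wt% Ca = 120.234/450.441 × 100 = 26.69%.
16.60 − 26.69 = -10.09 pp.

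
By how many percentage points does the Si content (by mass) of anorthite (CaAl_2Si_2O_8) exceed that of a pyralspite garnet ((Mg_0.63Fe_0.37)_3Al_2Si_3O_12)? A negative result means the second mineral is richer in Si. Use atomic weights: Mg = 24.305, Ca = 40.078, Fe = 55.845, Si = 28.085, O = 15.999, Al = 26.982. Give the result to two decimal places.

M(CaAl_2Si_2O_8) = 278.204 g/mol, so wt% Si = 56.170/278.204 × 100 = 20.19%.
M((Mg_0.63Fe_0.37)_3Al_2Si_3O_12) = 438.131 g/mol, so wt% Si = 84.255/438.131 × 100 = 19.23%.
20.19 − 19.23 = 0.96 pp.

0.96 percentage points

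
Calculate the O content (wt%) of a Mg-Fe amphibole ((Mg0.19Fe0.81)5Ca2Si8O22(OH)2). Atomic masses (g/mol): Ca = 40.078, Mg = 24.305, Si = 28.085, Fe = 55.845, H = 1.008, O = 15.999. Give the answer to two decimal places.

Molar mass of (Mg0.19Fe0.81)5Ca2Si8O22(OH)2: 0.95*24.305 + 4.05*55.845 + 2*40.078 + 8*28.085 + 24*15.999 + 2*1.008 = 940.090 g/mol.
Mass of O per formula unit: 24 × 15.999 = 383.976 g.
Weight fraction O = 383.976 / 940.090 = 0.4084.

40.84 wt%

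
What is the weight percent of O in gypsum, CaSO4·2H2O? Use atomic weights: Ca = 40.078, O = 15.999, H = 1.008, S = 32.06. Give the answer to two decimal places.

Formula mass = 1·40.078 + 1·32.06 + 6·15.999 + 4·1.008 = 172.164 g/mol, of which 95.994 g is O.
So O makes up 95.994/172.164 = 0.5576 of the mass, i.e. 55.76%.

55.76 wt%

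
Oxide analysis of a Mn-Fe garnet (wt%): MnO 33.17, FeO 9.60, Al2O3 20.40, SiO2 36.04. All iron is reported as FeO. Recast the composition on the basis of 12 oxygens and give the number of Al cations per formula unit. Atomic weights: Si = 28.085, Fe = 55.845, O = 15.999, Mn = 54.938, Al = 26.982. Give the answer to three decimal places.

2.000 Al apfu

MnO: 33.17/70.937 = 0.46760 mol → 0.46760 mol Mn, 0.46760 mol O.
FeO: 9.60/71.844 = 0.13362 mol → 0.13362 mol Fe, 0.13362 mol O.
Al2O3: 20.40/101.961 = 0.20008 mol → 0.40016 mol Al, 0.60024 mol O.
SiO2: 36.04/60.083 = 0.59984 mol → 0.59984 mol Si, 1.19968 mol O.
Total oxygen = 2.40114 mol. Normalization factor = 12/2.40114 = 4.99763.
Al per 12 O = 0.40016 × 4.99763 = 2.000.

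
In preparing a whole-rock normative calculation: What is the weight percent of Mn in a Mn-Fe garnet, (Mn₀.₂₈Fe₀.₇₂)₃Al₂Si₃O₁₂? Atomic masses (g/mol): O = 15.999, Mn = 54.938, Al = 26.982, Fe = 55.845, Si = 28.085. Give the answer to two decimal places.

9.29 wt%

Molar mass of (Mn₀.₂₈Fe₀.₇₂)₃Al₂Si₃O₁₂: 0.84·54.938 + 2.16·55.845 + 2·26.982 + 3·28.085 + 12·15.999 = 496.980 g/mol.
Mass of Mn per formula unit: 0.84 × 54.938 = 46.148 g.
Weight fraction Mn = 46.148 / 496.980 = 0.0929.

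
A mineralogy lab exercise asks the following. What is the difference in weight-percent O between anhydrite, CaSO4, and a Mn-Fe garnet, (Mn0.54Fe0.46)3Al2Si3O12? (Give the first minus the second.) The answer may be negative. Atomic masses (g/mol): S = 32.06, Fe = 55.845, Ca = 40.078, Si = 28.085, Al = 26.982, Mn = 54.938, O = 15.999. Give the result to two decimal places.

8.32 percentage points

O in CaSO4: molar mass 136.134 g/mol; 4×15.999 = 63.996 g → 47.01 wt%.
O in (Mn0.54Fe0.46)3Al2Si3O12: molar mass 496.273 g/mol; 12×15.999 = 191.988 g → 38.69 wt%.
Difference = 47.01 − 38.69 = 8.32 percentage points.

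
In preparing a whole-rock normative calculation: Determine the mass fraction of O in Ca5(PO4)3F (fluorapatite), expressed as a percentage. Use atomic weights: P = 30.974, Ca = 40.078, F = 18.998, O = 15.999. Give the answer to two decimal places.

M(Ca5(PO4)3F) = 504.298 g/mol.
O contributes 12 × 15.999 = 191.988 g per mole.
191.988/504.298 = 0.3807 → 38.07%.

38.07 weight percent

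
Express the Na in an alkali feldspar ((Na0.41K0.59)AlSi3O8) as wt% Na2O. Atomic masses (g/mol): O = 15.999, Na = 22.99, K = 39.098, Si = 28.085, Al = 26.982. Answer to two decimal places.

4.68 wt%

M((Na0.41K0.59)AlSi3O8) = 271.723 g/mol; M(Na2O) = 61.979 g/mol.
Moles Na2O per formula unit = 0.41 Na ÷ 2 = 0.2050.
Na2O fraction = (0.2050 × 61.979) / 271.723 = 12.706/271.723 = 0.0468.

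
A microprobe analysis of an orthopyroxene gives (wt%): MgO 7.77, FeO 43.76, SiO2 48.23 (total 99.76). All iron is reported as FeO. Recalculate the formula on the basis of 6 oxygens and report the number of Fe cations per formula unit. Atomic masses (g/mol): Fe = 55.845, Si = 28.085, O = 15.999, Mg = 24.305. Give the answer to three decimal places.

MgO: 7.77/40.304 = 0.19278 mol → 0.19278 mol Mg, 0.19278 mol O.
FeO: 43.76/71.844 = 0.60910 mol → 0.60910 mol Fe, 0.60910 mol O.
SiO2: 48.23/60.083 = 0.80272 mol → 0.80272 mol Si, 1.60544 mol O.
Total oxygen = 2.40732 mol. Normalization factor = 6/2.40732 = 2.49240.
Fe per 6 O = 0.60910 × 2.49240 = 1.518.

1.518 Fe apfu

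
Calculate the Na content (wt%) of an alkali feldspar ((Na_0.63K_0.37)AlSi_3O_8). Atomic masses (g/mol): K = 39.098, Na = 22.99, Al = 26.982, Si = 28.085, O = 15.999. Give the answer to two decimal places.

5.40 wt%

Formula mass = 0.63*22.99 + 0.37*39.098 + 1*26.982 + 3*28.085 + 8*15.999 = 268.179 g/mol, of which 14.484 g is Na.
So Na makes up 14.484/268.179 = 0.0540 of the mass, i.e. 5.40%.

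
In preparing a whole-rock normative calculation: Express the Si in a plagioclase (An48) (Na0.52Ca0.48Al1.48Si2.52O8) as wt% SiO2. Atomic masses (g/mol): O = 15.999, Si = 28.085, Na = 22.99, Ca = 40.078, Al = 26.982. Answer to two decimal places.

Formula mass = 269.892 g/mol.
2.52 Si → 2.5200 mol SiO2 per formula unit; M(SiO2) = 60.083, so SiO2 mass = 151.409 g.
151.409/269.892 × 100 = 56.10 wt%.

56.10 wt%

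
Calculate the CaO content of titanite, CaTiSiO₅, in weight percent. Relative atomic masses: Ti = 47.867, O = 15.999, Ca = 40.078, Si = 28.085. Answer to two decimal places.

28.61 wt%

M(CaTiSiO₅) = 196.025 g/mol; M(CaO) = 56.077 g/mol.
Moles CaO per formula unit = 1 Ca ÷ 1 = 1.0000.
CaO fraction = (1.0000 × 56.077) / 196.025 = 56.077/196.025 = 0.2861.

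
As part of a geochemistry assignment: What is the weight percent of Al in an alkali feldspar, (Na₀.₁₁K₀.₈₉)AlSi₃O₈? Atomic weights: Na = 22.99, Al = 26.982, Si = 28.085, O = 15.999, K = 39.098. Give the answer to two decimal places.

9.76 mass %

Formula mass = 0.11*22.99 + 0.89*39.098 + 1*26.982 + 3*28.085 + 8*15.999 = 276.555 g/mol, of which 26.982 g is Al.
So Al makes up 26.982/276.555 = 0.0976 of the mass, i.e. 9.76%.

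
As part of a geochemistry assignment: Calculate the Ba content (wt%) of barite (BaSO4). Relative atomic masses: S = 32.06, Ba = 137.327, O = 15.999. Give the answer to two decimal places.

58.84 wt%

M(BaSO4) = 233.383 g/mol.
Ba contributes 1 × 137.327 = 137.327 g per mole.
137.327/233.383 = 0.5884 → 58.84%.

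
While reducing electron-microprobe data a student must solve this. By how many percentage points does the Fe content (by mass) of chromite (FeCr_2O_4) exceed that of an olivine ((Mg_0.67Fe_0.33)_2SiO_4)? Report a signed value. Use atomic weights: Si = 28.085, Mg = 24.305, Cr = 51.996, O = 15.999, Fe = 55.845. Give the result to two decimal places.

2.13 percentage points

First mineral: 55.845 g Fe in 223.833 g formula = 24.95 wt% Fe.
Second mineral: 36.858 g Fe in 161.507 g formula = 22.82 wt% Fe.
24.95% − 22.82% gives a difference of 2.13 percentage points.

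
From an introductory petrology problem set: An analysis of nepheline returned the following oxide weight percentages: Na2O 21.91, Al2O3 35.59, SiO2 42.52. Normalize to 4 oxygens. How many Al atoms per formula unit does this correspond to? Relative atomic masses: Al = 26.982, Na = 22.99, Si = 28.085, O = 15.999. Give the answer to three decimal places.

0.992 Al apfu

Na2O: 21.91/61.979 = 0.35351 mol → 0.70702 mol Na, 0.35351 mol O.
Al2O3: 35.59/101.961 = 0.34906 mol → 0.69812 mol Al, 1.04718 mol O.
SiO2: 42.52/60.083 = 0.70769 mol → 0.70769 mol Si, 1.41538 mol O.
Total oxygen = 2.81607 mol. Normalization factor = 4/2.81607 = 1.42042.
Al per 4 O = 0.69812 × 1.42042 = 0.992.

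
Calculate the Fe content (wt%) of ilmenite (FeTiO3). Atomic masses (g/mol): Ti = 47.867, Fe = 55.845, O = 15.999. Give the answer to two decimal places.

Molar mass of FeTiO3: 1·55.845 + 1·47.867 + 3·15.999 = 151.709 g/mol.
Mass of Fe per formula unit: 1 × 55.845 = 55.845 g.
Weight fraction Fe = 55.845 / 151.709 = 0.3681.

36.81 wt%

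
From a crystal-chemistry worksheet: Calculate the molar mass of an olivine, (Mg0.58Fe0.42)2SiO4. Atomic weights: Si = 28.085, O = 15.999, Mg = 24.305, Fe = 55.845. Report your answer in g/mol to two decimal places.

167.18 g/mol

The formula mass is the sum 1.16×24.305 + 0.84×55.845 + 1×28.085 + 4×15.999.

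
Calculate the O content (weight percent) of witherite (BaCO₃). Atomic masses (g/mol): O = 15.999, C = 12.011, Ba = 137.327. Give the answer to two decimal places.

Formula mass = 1*137.327 + 1*12.011 + 3*15.999 = 197.335 g/mol, of which 47.997 g is O.
So O makes up 47.997/197.335 = 0.2432 of the mass, i.e. 24.32%.

24.32 weight percent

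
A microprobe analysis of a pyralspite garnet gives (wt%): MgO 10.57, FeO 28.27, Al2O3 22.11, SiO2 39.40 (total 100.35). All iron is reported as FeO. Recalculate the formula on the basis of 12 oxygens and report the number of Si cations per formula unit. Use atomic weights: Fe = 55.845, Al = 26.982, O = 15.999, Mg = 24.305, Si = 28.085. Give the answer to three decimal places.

3.006 Si apfu

10.57 wt% MgO ÷ 40.304 g/mol = 0.26226 mol, giving 0.26226 Mg and 0.26226 O.
28.27 wt% FeO ÷ 71.844 g/mol = 0.39349 mol, giving 0.39349 Fe and 0.39349 O.
22.11 wt% Al2O3 ÷ 101.961 g/mol = 0.21685 mol, giving 0.43370 Al and 0.65055 O.
39.40 wt% SiO2 ÷ 60.083 g/mol = 0.65576 mol, giving 0.65576 Si and 1.31152 O.
Oxygen sums to 2.61782; scaling by 12/2.61782 = 4.58397 puts the formula on 12 O.
Si: 0.65576 × 4.58397 = 3.006 atoms per formula unit.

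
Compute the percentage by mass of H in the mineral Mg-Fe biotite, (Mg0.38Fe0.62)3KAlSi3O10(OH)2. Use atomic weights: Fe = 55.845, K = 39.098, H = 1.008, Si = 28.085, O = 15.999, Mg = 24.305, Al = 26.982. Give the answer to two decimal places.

0.42 mass %

Formula mass = 1.14×24.305 + 1.86×55.845 + 1×39.098 + 1×26.982 + 3×28.085 + 12×15.999 + 2×1.008 = 475.918 g/mol, of which 2.016 g is H.
So H makes up 2.016/475.918 = 0.0042 of the mass, i.e. 0.42%.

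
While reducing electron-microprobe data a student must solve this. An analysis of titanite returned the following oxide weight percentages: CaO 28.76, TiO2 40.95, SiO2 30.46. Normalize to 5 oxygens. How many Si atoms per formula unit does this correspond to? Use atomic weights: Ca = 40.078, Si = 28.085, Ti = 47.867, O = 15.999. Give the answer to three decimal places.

0.993 Si apfu

28.76 wt% CaO ÷ 56.077 g/mol = 0.51287 mol, giving 0.51287 Ca and 0.51287 O.
40.95 wt% TiO2 ÷ 79.865 g/mol = 0.51274 mol, giving 0.51274 Ti and 1.02548 O.
30.46 wt% SiO2 ÷ 60.083 g/mol = 0.50697 mol, giving 0.50697 Si and 1.01394 O.
Oxygen sums to 2.55229; scaling by 5/2.55229 = 1.95903 puts the formula on 5 O.
Si: 0.50697 × 1.95903 = 0.993 atoms per formula unit.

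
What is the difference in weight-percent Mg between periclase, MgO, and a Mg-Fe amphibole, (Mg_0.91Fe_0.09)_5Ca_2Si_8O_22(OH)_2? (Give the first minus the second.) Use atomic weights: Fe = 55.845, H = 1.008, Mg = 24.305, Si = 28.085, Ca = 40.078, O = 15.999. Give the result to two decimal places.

46.92 percentage points

Mg in MgO: molar mass 40.304 g/mol; 1×24.305 = 24.305 g → 60.30 wt%.
Mg in (Mg_0.91Fe_0.09)_5Ca_2Si_8O_22(OH)_2: molar mass 826.546 g/mol; 4.55×24.305 = 110.588 g → 13.38 wt%.
Difference = 60.30 − 13.38 = 46.92 percentage points.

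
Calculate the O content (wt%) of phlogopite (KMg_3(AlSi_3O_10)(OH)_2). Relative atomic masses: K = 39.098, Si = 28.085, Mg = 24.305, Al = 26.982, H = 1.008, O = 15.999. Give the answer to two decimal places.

Formula mass = 1·39.098 + 3·24.305 + 1·26.982 + 3·28.085 + 12·15.999 + 2·1.008 = 417.254 g/mol, of which 191.988 g is O.
So O makes up 191.988/417.254 = 0.4601 of the mass, i.e. 46.01%.

46.01 wt%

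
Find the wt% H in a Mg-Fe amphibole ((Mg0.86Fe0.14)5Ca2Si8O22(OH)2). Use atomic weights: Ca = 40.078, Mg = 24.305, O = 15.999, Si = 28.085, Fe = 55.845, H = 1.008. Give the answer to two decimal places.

Formula mass = 4.30*24.305 + 0.70*55.845 + 2*40.078 + 8*28.085 + 24*15.999 + 2*1.008 = 834.431 g/mol, of which 2.016 g is H.
So H makes up 2.016/834.431 = 0.0024 of the mass, i.e. 0.24%.

0.24 wt%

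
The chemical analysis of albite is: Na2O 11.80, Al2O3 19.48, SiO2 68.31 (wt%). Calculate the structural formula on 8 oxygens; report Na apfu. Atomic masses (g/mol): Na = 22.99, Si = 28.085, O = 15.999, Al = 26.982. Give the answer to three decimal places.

1.003 Na apfu

Na2O (M=61.979): mol = 0.19039; Na = 0.38078, O = 0.19039.
Al2O3 (M=101.961): mol = 0.19105; Al = 0.38210, O = 0.57315.
SiO2 (M=60.083): mol = 1.13693; Si = 1.13693, O = 2.27386.
ΣO = 3.03740; factor = 8/ΣO = 2.63383.
Na apfu = 0.38078 × 2.63383 = 1.003.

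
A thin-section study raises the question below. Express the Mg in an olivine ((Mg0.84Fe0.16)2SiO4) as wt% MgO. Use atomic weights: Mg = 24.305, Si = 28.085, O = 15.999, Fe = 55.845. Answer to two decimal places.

M((Mg0.84Fe0.16)2SiO4) = 150.784 g/mol; M(MgO) = 40.304 g/mol.
Moles MgO per formula unit = 1.68 Mg ÷ 1 = 1.6800.
MgO fraction = (1.6800 × 40.304) / 150.784 = 67.711/150.784 = 0.4491.

44.91 wt%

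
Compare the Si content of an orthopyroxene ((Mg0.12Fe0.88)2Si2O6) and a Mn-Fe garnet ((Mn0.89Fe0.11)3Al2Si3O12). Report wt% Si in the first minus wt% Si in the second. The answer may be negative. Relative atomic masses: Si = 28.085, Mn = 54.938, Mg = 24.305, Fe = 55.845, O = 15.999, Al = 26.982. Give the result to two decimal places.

4.91 percentage points

M((Mg0.12Fe0.88)2Si2O6) = 256.284 g/mol, so wt% Si = 56.170/256.284 × 100 = 21.92%.
M((Mn0.89Fe0.11)3Al2Si3O12) = 495.320 g/mol, so wt% Si = 84.255/495.320 × 100 = 17.01%.
21.92 − 17.01 = 4.91 pp.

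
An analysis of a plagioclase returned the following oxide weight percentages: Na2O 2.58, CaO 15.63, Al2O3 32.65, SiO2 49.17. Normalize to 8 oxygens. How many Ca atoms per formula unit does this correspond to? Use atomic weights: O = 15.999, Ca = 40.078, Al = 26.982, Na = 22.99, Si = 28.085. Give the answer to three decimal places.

Na2O (M=61.979): mol = 0.04163; Na = 0.08326, O = 0.04163.
CaO (M=56.077): mol = 0.27872; Ca = 0.27872, O = 0.27872.
Al2O3 (M=101.961): mol = 0.32022; Al = 0.64044, O = 0.96066.
SiO2 (M=60.083): mol = 0.81837; Si = 0.81837, O = 1.63674.
ΣO = 2.91775; factor = 8/ΣO = 2.74184.
Ca apfu = 0.27872 × 2.74184 = 0.764.

0.764 Ca apfu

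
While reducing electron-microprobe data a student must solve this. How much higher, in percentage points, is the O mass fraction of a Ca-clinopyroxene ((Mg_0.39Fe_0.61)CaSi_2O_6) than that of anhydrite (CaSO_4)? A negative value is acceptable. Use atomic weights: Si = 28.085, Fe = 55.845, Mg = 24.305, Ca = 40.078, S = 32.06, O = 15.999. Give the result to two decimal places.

-6.30 percentage points

First mineral: 95.994 g O in 235.786 g formula = 40.71 wt% O.
Second mineral: 63.996 g O in 136.134 g formula = 47.01 wt% O.
40.71% − 47.01% gives a difference of -6.30 percentage points.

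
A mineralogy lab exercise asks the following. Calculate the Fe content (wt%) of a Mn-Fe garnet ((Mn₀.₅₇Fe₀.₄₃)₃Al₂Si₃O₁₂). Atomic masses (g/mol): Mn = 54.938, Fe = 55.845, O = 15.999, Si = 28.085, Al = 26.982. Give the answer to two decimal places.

M((Mn₀.₅₇Fe₀.₄₃)₃Al₂Si₃O₁₂) = 496.191 g/mol.
Fe contributes 1.29 × 55.845 = 72.040 g per mole.
72.040/496.191 = 0.1452 → 14.52%.

14.52 wt%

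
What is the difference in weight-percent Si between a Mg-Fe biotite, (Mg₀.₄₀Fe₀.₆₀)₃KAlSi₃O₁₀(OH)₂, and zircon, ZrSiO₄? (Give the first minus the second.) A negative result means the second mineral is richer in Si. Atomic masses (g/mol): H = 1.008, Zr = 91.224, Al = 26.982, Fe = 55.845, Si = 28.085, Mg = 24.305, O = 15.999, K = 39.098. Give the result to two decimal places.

2.45 percentage points

First mineral: 84.255 g Si in 474.026 g formula = 17.77 wt% Si.
Second mineral: 28.085 g Si in 183.305 g formula = 15.32 wt% Si.
17.77% − 15.32% gives a difference of 2.45 percentage points.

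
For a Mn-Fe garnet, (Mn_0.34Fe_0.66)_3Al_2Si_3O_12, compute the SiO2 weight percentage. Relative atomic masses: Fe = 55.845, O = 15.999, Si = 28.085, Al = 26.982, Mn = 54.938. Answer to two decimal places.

36.28 wt%

Molar mass of (Mn_0.34Fe_0.66)_3Al_2Si_3O_12 = 1.02·54.938 + 1.98·55.845 + 2·26.982 + 3·28.085 + 12·15.999 = 496.817 g/mol.
Each formula unit contains 3 Si, equivalent to 3/1 = 3.0000 mol SiO2.
M(SiO2) = 1×28.085 + 2×15.999 = 60.083 g/mol.
Mass of SiO2 per formula unit = 3.0000 × 60.083 = 180.249 g.
SiO2 wt% = 180.249 / 496.817 × 100 = 36.28%.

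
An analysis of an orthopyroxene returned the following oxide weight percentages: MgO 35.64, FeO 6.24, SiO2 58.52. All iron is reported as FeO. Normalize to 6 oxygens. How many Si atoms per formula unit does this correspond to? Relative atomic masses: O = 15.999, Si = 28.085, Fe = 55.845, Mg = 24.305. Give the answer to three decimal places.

35.64 wt% MgO ÷ 40.304 g/mol = 0.88428 mol, giving 0.88428 Mg and 0.88428 O.
6.24 wt% FeO ÷ 71.844 g/mol = 0.08685 mol, giving 0.08685 Fe and 0.08685 O.
58.52 wt% SiO2 ÷ 60.083 g/mol = 0.97399 mol, giving 0.97399 Si and 1.94798 O.
Oxygen sums to 2.91911; scaling by 6/2.91911 = 2.05542 puts the formula on 6 O.
Si: 0.97399 × 2.05542 = 2.002 atoms per formula unit.

2.002 Si apfu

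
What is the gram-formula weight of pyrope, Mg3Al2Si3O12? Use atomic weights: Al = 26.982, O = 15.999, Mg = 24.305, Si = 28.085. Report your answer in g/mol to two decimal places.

403.12 g/mol

Mg: 3 × 24.305 = 72.9150
Al: 2 × 26.982 = 53.9640
Si: 3 × 28.085 = 84.2550
O: 12 × 15.999 = 191.9880
Summing the contributions gives the formula mass.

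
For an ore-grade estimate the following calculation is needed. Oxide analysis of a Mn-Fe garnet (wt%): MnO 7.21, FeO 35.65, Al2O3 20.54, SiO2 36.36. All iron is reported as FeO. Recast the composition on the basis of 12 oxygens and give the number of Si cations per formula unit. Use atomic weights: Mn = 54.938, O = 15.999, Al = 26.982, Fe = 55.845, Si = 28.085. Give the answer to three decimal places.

3.010 Si apfu

7.21 wt% MnO ÷ 70.937 g/mol = 0.10164 mol, giving 0.10164 Mn and 0.10164 O.
35.65 wt% FeO ÷ 71.844 g/mol = 0.49621 mol, giving 0.49621 Fe and 0.49621 O.
20.54 wt% Al2O3 ÷ 101.961 g/mol = 0.20145 mol, giving 0.40290 Al and 0.60435 O.
36.36 wt% SiO2 ÷ 60.083 g/mol = 0.60516 mol, giving 0.60516 Si and 1.21032 O.
Oxygen sums to 2.41252; scaling by 12/2.41252 = 4.97405 puts the formula on 12 O.
Si: 0.60516 × 4.97405 = 3.010 atoms per formula unit.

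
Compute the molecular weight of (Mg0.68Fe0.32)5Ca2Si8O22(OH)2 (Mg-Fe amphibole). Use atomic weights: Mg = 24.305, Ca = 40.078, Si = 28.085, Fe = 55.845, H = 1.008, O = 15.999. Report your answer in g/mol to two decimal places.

M = 3.40×24.305 + 1.60×55.845 + 2×40.078 + 8×28.085 + 24×15.999 + 2×1.008

862.82 g/mol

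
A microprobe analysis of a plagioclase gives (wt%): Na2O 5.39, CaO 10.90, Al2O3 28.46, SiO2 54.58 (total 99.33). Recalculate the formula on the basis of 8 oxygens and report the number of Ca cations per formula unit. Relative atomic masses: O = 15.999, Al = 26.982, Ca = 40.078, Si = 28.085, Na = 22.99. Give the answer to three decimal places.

0.530 Ca apfu

Na2O (M=61.979): mol = 0.08696; Na = 0.17392, O = 0.08696.
CaO (M=56.077): mol = 0.19438; Ca = 0.19438, O = 0.19438.
Al2O3 (M=101.961): mol = 0.27913; Al = 0.55826, O = 0.83739.
SiO2 (M=60.083): mol = 0.90841; Si = 0.90841, O = 1.81682.
ΣO = 2.93555; factor = 8/ΣO = 2.72521.
Ca apfu = 0.19438 × 2.72521 = 0.530.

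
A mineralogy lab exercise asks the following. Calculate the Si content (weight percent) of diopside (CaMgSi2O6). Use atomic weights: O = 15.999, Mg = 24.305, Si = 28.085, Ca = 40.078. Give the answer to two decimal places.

Formula mass = 1×40.078 + 1×24.305 + 2×28.085 + 6×15.999 = 216.547 g/mol, of which 56.170 g is Si.
So Si makes up 56.170/216.547 = 0.2594 of the mass, i.e. 25.94%.

25.94 weight percent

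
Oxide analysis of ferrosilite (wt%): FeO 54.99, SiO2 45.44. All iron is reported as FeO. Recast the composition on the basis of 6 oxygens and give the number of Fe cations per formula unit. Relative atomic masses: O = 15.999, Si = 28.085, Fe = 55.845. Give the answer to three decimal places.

2.016 Fe apfu

54.99 wt% FeO ÷ 71.844 g/mol = 0.76541 mol, giving 0.76541 Fe and 0.76541 O.
45.44 wt% SiO2 ÷ 60.083 g/mol = 0.75629 mol, giving 0.75629 Si and 1.51258 O.
Oxygen sums to 2.27799; scaling by 6/2.27799 = 2.63390 puts the formula on 6 O.
Fe: 0.76541 × 2.63390 = 2.016 atoms per formula unit.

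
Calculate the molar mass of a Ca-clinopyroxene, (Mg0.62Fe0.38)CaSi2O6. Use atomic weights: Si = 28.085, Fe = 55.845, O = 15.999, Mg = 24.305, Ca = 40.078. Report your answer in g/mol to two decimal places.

M = 0.62*24.305 + 0.38*55.845 + 1*40.078 + 2*28.085 + 6*15.999

228.53 g/mol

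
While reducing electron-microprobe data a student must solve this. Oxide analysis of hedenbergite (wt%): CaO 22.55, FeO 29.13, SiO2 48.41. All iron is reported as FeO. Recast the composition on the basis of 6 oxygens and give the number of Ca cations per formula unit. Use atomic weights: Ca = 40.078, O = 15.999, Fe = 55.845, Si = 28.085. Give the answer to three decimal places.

22.55 wt% CaO ÷ 56.077 g/mol = 0.40213 mol, giving 0.40213 Ca and 0.40213 O.
29.13 wt% FeO ÷ 71.844 g/mol = 0.40546 mol, giving 0.40546 Fe and 0.40546 O.
48.41 wt% SiO2 ÷ 60.083 g/mol = 0.80572 mol, giving 0.80572 Si and 1.61144 O.
Oxygen sums to 2.41903; scaling by 6/2.41903 = 2.48033 puts the formula on 6 O.
Ca: 0.40213 × 2.48033 = 0.997 atoms per formula unit.

0.997 Ca apfu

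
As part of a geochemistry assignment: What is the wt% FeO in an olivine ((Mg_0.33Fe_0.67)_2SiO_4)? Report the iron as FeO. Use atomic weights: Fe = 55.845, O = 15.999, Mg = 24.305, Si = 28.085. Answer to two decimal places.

52.62 wt%

M((Mg_0.33Fe_0.67)_2SiO_4) = 182.955 g/mol; M(FeO) = 71.844 g/mol.
Moles FeO per formula unit = 1.34 Fe ÷ 1 = 1.3400.
FeO fraction = (1.3400 × 71.844) / 182.955 = 96.271/182.955 = 0.5262.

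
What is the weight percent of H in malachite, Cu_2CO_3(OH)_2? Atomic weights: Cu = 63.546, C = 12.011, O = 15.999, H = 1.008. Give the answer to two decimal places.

Formula mass = 2*63.546 + 1*12.011 + 5*15.999 + 2*1.008 = 221.114 g/mol, of which 2.016 g is H.
So H makes up 2.016/221.114 = 0.0091 of the mass, i.e. 0.91%.

0.91 wt%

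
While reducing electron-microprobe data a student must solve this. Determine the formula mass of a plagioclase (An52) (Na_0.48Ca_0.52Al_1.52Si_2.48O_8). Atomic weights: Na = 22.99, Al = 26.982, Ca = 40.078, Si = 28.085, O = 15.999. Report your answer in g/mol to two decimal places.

The formula mass is the sum 0.48*22.99 + 0.52*40.078 + 1.52*26.982 + 2.48*28.085 + 8*15.999.

270.53 g/mol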